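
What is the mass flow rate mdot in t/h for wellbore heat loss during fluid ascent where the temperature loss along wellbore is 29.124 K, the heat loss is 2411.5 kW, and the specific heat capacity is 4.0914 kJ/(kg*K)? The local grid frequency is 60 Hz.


mdot = Q_loss / (cp * dT)
mdot = 2411.5 / (4.0914 * 29.124)
mdot = 20.23785 kg/s
Convert: 20.23785 kg/s * 3.6 = 72.856 t/h
mdot = 72.856 t/h


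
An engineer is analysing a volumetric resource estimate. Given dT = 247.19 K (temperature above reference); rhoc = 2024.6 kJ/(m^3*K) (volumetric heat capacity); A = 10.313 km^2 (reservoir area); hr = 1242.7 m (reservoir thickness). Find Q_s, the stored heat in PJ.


Step 1: Vr = A*1e6*hr = 10.313*1e6*1242.7 = 1.281597e+10 m^3
Step 2: Q_s = Vr*rhoc*dT/1e12 = 1.281597e+10*2024.6*247.19/1e12 = 6413.9 PJ
Q_s = 6413.9 PJ


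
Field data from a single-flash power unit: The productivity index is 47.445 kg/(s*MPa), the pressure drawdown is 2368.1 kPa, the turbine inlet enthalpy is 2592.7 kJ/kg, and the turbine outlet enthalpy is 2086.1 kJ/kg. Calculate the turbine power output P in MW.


Step 1: mdot = PI * dP / 1000 = 47.445 * 2368.1 / 1000 = 112.3545 kg/s
Step 2: P = mdot*(h_in - h_out)/1000 = 112.3545*(2592.7 - 2086.1)/1000 = 56.919 MW
P = 56.919 MW


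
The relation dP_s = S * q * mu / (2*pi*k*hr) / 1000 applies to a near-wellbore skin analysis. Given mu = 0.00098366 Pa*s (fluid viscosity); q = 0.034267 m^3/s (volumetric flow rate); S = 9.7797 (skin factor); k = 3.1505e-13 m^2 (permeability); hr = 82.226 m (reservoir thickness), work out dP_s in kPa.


dP_s = S * q * mu / (2*pi*k*hr) / 1000
dP_s = 9.7797 * 0.034267 * 0.00098366 / (2*pi*3.1505e-13*82.226) / 1000
dP_s = 2025.2 kPa


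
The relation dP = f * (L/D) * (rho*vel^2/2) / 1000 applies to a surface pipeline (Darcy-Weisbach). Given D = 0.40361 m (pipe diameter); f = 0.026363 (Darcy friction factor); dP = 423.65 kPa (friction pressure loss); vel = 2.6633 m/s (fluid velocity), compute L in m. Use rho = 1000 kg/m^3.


L = dP*1000*D / (f*rho*vel^2/2)
L = 423.65*1000*0.40361 / (0.026363*1000*2.6633^2/2)
L = 1828.8 m


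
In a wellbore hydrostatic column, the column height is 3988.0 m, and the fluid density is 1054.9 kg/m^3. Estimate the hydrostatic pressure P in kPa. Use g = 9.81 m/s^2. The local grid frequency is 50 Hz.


P = rho * g * h / 1e6
P = 1054.9 * 9.81 * 3988.0 / 1e6
P = 41.27009 MPa
Convert: 41.27009 MPa * 1000.0 = 41270 kPa
P = 41270 kPa


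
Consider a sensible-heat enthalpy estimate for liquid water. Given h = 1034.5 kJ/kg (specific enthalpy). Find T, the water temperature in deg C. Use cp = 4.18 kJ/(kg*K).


T = h / cp
T = 1034.5 / 4.18
T = 247.49 deg C


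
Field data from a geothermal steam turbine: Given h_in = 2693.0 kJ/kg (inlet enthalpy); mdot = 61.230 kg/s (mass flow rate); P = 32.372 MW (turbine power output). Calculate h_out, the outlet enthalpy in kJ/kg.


h_out = h_in - P * 1000 / mdot
h_out = 2693.0 - 32.372 * 1000 / 61.230
h_out = 2164.3 kJ/kg


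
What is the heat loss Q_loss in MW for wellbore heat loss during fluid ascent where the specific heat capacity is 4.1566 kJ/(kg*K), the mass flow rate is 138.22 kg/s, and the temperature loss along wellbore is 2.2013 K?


Q_loss = mdot * cp * dT
Q_loss = 138.22 * 4.1566 * 2.2013
Q_loss = 1264.702 kW
Convert: 1264.702 kW * 0.001 = 1.2647 MW
Q_loss = 1.2647 MW


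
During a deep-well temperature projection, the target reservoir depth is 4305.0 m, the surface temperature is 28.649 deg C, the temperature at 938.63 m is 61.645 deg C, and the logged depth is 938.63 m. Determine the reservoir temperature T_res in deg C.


Step 1: grad = (T_d1 - T_surf)/d1 * 1000 = (61.645 - 28.649)/938.63 * 1000 = 35.15336 deg C/km
Step 2: T_res = T_surf + grad*d2/1000 = 28.649 + 35.15336*4305.0/1000 = 179.98 deg C
T_res = 179.98 deg C


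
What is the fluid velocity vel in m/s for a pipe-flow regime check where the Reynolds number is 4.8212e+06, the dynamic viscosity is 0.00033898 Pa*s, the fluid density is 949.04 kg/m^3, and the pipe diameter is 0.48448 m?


vel = Re * mu / (rho * D)
vel = 4.8212e+06 * 0.00033898 / (949.04 * 0.48448)
vel = 3.5544 m/s


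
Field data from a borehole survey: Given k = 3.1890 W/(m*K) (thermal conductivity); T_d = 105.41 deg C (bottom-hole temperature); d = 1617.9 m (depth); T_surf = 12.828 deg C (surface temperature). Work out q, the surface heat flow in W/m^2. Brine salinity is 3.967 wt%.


Step 1: grad = (T_d - T_surf)/d * 1000 = (105.41 - 12.828)/1617.9 * 1000 = 57.22356 deg C/km
Step 2: q = k * grad / 1000 = 3.189 * 57.22356 / 1000 = 0.18249 W/m^2
q = 0.18249 W/m^2


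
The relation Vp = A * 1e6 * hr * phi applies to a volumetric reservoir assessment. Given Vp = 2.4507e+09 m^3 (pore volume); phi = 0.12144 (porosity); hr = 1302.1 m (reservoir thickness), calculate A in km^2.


A = Vp / (1e6 * hr * phi)
A = 2.4507e+09 / (1e6 * 1302.1 * 0.12144)
A = 15.498 km^2


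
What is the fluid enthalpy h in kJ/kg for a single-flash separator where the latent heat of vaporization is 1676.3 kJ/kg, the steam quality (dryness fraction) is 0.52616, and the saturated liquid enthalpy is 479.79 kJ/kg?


h = hf + x * hfg
h = 479.79 + 0.52616 * 1676.3
h = 1361.8 kJ/kg


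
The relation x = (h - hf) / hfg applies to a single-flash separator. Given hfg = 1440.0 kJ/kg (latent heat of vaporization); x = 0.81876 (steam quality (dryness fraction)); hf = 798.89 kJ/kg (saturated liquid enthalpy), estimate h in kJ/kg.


h = hf + x * hfg
h = 798.89 + 0.81876 * 1440.0
h = 1977.9 kJ/kg


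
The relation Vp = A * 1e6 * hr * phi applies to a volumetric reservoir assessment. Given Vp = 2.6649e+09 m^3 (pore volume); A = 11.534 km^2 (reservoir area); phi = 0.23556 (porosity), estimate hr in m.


hr = Vp / (A * 1e6 * phi)
hr = 2.6649e+09 / (11.534 * 1e6 * 0.23556)
hr = 980.84 m


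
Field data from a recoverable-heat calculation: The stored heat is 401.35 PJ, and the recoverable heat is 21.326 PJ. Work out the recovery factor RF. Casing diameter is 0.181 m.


RF = Q_rec / Q_s
RF = 21.326 / 401.35
RF = 0.053136


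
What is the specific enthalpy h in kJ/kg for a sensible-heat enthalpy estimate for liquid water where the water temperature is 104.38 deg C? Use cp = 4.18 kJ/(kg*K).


h = cp * T
h = 4.18 * 104.38
h = 436.31 kJ/kg


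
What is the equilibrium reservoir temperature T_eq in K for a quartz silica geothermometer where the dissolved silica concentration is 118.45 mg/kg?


T_eq = 1309 / (5.19 - log10(SiO2)) - 273.15
T_eq = 1309 / (5.19 - log10(118.45)) - 273.15
T_eq = 146.8772 deg C
Convert to K: 146.8772 + 273.15 = 420.03 K
T_eq = 420.03 K


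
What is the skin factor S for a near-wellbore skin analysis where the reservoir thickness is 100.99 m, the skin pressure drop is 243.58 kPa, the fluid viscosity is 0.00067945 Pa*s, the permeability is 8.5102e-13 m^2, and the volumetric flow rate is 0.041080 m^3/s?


S = dP_s * 1000 * 2*pi*k*hr / (q*mu)
S = 243.58 * 1000 * 2*pi*8.5102e-13*100.99 / (0.041080*0.00067945)
S = 4.7125


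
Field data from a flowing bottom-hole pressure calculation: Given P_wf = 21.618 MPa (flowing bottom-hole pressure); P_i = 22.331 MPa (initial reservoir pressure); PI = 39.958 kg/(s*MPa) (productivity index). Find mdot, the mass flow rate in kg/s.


mdot = (P_i - P_wf) * PI
mdot = (22.331 - 21.618) * 39.958
mdot = 28.490 kg/s


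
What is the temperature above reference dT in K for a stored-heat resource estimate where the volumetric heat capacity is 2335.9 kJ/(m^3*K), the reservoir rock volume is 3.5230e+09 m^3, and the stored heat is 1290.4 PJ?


dT = Q_s * 1e12 / (Vr * rhoc)
dT = 1290.4 * 1e12 / (3.5230e+09 * 2335.9)
dT = 156.80 K


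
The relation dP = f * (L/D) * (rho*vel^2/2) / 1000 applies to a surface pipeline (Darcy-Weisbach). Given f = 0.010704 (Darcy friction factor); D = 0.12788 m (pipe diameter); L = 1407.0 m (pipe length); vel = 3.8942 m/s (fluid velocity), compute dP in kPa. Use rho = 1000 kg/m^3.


dP = f * (L/D) * (rho*vel^2/2) / 1000
dP = 0.010704 * (1407.0/0.12788) * (1000*3.8942^2/2) / 1000
dP = 892.98 kPa


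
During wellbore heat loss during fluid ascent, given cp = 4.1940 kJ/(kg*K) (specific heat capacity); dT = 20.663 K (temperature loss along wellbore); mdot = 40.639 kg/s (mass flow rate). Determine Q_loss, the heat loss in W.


Q_loss = mdot * cp * dT
Q_loss = 40.639 * 4.1940 * 20.663
Q_loss = 3521.801 kW
Convert: 3521.801 kW * 1000.0 = 3.5218e+06 W
Q_loss = 3.5218e+06 W


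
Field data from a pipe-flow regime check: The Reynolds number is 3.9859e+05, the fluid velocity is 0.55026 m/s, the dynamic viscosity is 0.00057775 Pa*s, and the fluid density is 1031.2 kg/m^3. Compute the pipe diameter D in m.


D = Re * mu / (rho * vel)
D = 3.9859e+05 * 0.00057775 / (1031.2 * 0.55026)
D = 0.40584 m


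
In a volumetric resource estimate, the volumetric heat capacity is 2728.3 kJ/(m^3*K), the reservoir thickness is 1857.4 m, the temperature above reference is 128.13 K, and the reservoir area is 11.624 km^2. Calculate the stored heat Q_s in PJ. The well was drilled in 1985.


Step 1: Vr = A*1e6*hr = 11.624*1e6*1857.4 = 2.159042e+10 m^3
Step 2: Q_s = Vr*rhoc*dT/1e12 = 2.159042e+10*2728.3*128.13/1e12 = 7547.5 PJ
Q_s = 7547.5 PJ


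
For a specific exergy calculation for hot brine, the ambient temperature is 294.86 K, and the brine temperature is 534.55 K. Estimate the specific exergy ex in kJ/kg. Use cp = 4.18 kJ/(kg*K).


ex = cp * ((T_b - T_0) - T_0 * ln(T_b/T_0))
ex = 4.18 * ((534.55 - 294.86) - 294.86 * ln(534.55/294.86))
ex = 268.65 kJ/kg


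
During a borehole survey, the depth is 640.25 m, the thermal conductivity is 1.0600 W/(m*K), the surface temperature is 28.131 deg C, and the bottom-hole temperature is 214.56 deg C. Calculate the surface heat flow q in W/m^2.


Step 1: grad = (T_d - T_surf)/d * 1000 = (214.56 - 28.131)/640.25 * 1000 = 291.1816 deg C/km
Step 2: q = k * grad / 1000 = 1.06 * 291.1816 / 1000 = 0.30865 W/m^2
q = 0.30865 W/m^2


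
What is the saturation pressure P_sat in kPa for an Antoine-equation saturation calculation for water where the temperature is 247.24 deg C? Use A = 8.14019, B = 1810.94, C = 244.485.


P_sat = 10^(A - B/(C + T)) / 760 * 0.101325
P_sat = 10^(8.14019 - 1810.94/(244.485 + 247.24)) / 760 * 0.101325
P_sat = 3.821749 MPa
Convert: 3.821749 MPa * 1000.0 = 3821.7 kPa
P_sat = 3821.7 kPa


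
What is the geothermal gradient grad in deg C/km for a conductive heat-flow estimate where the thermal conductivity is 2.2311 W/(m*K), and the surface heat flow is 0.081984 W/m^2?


grad = q * 1000 / k
grad = 0.081984 * 1000 / 2.2311
grad = 36.746 deg C/km


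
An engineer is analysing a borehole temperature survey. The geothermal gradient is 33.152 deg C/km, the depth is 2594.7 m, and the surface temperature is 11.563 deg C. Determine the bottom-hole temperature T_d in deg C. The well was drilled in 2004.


T_d = T_surf + grad * d / 1000
T_d = 11.563 + 33.152 * 2594.7 / 1000
T_d = 97.582 deg C


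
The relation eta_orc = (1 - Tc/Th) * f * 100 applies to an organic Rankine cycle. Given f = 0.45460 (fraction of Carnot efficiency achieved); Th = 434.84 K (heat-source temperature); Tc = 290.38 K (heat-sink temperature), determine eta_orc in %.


eta_orc = (1 - Tc/Th) * f * 100
eta_orc = (1 - 290.38/434.84) * 0.45460 * 100
eta_orc = 15.102 %


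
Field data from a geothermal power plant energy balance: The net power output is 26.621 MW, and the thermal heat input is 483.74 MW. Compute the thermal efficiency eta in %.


eta = W_net / Q_in * 100
eta = 26.621 / 483.74 * 100
eta = 5.5032 %


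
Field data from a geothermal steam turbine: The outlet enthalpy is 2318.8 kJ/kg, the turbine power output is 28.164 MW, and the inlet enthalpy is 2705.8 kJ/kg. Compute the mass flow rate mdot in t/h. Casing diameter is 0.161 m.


mdot = P * 1000 / (h_in - h_out)
mdot = 28.164 * 1000 / (2705.8 - 2318.8)
mdot = 72.77519 kg/s
Convert: 72.77519 kg/s * 3.6 = 261.99 t/h
mdot = 261.99 t/h


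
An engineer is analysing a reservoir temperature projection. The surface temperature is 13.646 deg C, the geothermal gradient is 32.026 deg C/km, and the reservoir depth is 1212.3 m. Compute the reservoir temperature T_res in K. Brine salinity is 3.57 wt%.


T_res = T_surf + grad * d / 1000
T_res = 13.646 + 32.026 * 1212.3 / 1000
T_res = 52.47112 deg C
Convert to K: 52.47112 + 273.15 = 325.62 K
T_res = 325.62 K


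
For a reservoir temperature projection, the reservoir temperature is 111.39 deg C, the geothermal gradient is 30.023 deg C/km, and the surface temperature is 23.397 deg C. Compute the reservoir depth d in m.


d = (T_res - T_surf) / grad * 1000
d = (111.39 - 23.397) / 30.023 * 1000
d = 2930.9 m


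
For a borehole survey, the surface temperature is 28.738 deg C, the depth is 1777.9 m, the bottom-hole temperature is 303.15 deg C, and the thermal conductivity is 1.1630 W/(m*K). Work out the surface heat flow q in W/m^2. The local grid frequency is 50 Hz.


Step 1: grad = (T_d - T_surf)/d * 1000 = (303.15 - 28.738)/1777.9 * 1000 = 154.3461 deg C/km
Step 2: q = k * grad / 1000 = 1.163 * 154.3461 / 1000 = 0.17950 W/m^2
q = 0.17950 W/m^2


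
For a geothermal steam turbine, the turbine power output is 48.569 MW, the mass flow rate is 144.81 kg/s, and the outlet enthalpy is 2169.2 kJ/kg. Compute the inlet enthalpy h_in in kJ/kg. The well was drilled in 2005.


h_in = h_out + P * 1000 / mdot
h_in = 2169.2 + 48.569 * 1000 / 144.81
h_in = 2504.6 kJ/kg


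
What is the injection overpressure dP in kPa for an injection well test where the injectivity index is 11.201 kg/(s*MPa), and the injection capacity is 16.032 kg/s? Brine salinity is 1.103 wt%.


dP = mdot * 1000 / II
dP = 16.032 * 1000 / 11.201
dP = 1431.3 kPa


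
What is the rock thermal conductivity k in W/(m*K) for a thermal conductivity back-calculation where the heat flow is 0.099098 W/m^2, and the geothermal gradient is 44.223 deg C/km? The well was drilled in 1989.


k = q / (grad / 1000)
k = 0.099098 / (44.223 / 1000)
k = 2.2409 W/(m*K)


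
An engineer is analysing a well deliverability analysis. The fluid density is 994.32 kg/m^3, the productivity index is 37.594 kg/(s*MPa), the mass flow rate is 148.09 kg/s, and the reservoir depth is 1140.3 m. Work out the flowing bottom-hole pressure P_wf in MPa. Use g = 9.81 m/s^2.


Step 1: P_i = rho*g*h/1e6 = 994.32*9.81*1140.3/1e6 = 11.12280 MPa
Step 2: P_wf = P_i - mdot/PI = 11.12280 - 148.09/37.594 = 7.1836 MPa
P_wf = 7.1836 MPa


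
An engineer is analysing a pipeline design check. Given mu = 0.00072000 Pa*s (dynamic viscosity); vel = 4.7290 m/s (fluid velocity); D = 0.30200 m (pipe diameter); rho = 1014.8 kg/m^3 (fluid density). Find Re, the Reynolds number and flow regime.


Step 1: Re = rho*vel*D/mu = 1014.8*4.729*0.302/0.00072 = 2.0129e+06
Step 2: Re = 2.0129e+06 > 4000, so flow is turbulent.
Re = 2.0129e+06 (turbulent)


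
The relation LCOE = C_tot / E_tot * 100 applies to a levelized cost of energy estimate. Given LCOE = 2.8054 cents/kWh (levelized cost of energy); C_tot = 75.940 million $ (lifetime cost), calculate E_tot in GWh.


E_tot = C_tot / LCOE * 100
E_tot = 75.940 / 2.8054 * 100
E_tot = 2706.9 GWh


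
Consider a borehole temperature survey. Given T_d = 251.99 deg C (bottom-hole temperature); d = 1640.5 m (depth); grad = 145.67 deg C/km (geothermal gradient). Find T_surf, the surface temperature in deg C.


T_surf = T_d - grad * d / 1000
T_surf = 251.99 - 145.67 * 1640.5 / 1000
T_surf = 13.018 deg C


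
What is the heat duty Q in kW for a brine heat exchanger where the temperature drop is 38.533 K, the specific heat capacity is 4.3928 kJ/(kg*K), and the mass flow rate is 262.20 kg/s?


Q = mdot * cp * dT / 1000
Q = 262.20 * 4.3928 * 38.533 / 1000
Q = 44.38201 MW
Convert: 44.38201 MW * 1000.0 = 44382 kW
Q = 44382 kW


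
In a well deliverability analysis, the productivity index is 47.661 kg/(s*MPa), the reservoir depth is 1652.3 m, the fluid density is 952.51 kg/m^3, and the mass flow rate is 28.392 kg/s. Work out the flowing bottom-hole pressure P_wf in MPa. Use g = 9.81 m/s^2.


Step 1: P_i = rho*g*h/1e6 = 952.51*9.81*1652.3/1e6 = 15.43929 MPa
Step 2: P_wf = P_i - mdot/PI = 15.43929 - 28.392/47.661 = 14.844 MPa
P_wf = 14.844 MPa


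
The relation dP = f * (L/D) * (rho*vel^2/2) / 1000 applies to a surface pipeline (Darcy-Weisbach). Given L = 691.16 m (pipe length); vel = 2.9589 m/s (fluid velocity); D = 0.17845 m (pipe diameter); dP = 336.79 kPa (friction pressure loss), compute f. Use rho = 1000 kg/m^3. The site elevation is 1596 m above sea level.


f = dP*1000 / ((L/D)*(rho*vel^2/2))
f = 336.79*1000 / ((691.16/0.17845)*(1000*2.9589^2/2))
f = 0.019864


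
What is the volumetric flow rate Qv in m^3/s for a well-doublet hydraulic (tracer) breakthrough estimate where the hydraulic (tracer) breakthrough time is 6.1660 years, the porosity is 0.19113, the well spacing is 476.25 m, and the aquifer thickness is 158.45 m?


Qv = pi*hr*phi*L^2 / (3*t_bt*365.25*86400)
Qv = pi*158.45*0.19113*476.25^2 / (3*6.1660*365.25*86400)
Qv = 0.036967 m^3/s


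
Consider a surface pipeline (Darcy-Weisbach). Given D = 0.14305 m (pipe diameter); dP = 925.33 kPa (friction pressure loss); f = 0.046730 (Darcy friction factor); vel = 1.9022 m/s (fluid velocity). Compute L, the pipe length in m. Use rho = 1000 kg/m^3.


L = dP*1000*D / (f*rho*vel^2/2)
L = 925.33*1000*0.14305 / (0.046730*1000*1.9022^2/2)
L = 1565.7 m


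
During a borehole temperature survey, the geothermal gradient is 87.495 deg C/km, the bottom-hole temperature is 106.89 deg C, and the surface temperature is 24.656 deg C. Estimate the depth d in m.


d = (T_d - T_surf) / grad * 1000
d = (106.89 - 24.656) / 87.495 * 1000
d = 939.87 m


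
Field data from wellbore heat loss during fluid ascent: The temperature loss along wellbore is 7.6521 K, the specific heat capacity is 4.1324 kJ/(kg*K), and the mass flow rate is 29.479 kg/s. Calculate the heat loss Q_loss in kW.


Q_loss = mdot * cp * dT
Q_loss = 29.479 * 4.1324 * 7.6521
Q_loss = 932.17 kW


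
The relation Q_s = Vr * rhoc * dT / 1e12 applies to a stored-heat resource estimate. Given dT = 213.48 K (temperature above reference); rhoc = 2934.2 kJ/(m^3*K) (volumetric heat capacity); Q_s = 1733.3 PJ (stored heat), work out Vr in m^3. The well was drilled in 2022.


Vr = Q_s * 1e12 / (rhoc * dT)
Vr = 1733.3 * 1e12 / (2934.2 * 213.48)
Vr = 2.7671e+09 m^3


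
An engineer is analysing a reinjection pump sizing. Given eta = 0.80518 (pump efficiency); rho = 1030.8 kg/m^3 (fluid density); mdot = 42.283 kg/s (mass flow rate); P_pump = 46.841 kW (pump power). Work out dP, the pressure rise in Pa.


dP = P_pump * rho * eta / mdot
dP = 46.841 * 1030.8 * 0.80518 / 42.283
dP = 919.4492 kPa
Convert: 919.4492 kPa * 1000.0 = 9.1945e+05 Pa
dP = 9.1945e+05 Pa


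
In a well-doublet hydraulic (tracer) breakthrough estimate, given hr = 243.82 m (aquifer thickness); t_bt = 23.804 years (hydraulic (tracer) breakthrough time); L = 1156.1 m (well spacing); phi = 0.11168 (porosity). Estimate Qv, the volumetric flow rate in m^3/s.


Qv = pi*hr*phi*L^2 / (3*t_bt*365.25*86400)
Qv = pi*243.82*0.11168*1156.1^2 / (3*23.804*365.25*86400)
Qv = 0.050735 m^3/s


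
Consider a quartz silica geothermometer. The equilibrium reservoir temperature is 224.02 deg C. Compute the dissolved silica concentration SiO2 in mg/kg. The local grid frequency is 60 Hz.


SiO2 = 10^(5.19 - 1309/(T_eq + 273.15))
SiO2 = 10^(5.19 - 1309/(224.02 + 273.15))
SiO2 = 360.66 mg/kg


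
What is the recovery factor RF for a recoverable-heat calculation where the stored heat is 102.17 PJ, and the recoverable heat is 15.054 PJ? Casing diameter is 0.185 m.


RF = Q_rec / Q_s
RF = 15.054 / 102.17
RF = 0.14734


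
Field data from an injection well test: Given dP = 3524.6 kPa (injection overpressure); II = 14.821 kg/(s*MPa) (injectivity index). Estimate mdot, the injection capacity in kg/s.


mdot = II * dP / 1000
mdot = 14.821 * 3524.6 / 1000
mdot = 52.238 kg/s


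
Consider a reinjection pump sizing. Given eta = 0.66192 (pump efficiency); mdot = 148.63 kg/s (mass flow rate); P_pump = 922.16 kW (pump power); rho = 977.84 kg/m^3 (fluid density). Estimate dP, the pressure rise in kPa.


dP = P_pump * rho * eta / mdot
dP = 922.16 * 977.84 * 0.66192 / 148.63
dP = 4015.8 kPa


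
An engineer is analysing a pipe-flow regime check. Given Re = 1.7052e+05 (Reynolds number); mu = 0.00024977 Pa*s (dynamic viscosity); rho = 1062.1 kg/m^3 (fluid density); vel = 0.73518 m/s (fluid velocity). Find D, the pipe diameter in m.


D = Re * mu / (rho * vel)
D = 1.7052e+05 * 0.00024977 / (1062.1 * 0.73518)
D = 0.054545 m


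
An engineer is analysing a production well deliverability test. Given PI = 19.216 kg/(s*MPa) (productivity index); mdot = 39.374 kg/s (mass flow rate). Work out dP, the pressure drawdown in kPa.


dP = mdot * 1000 / PI
dP = 39.374 * 1000 / 19.216
dP = 2049.0 kPa


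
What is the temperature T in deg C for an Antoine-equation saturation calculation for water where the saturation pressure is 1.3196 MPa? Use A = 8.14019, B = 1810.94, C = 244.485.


T = B / (A - log10(P_sat * 760 / 0.101325)) - C
T = 1810.94 / (8.14019 - log10(1.3196 * 760 / 0.101325)) - 244.485
T = 192.45 deg C


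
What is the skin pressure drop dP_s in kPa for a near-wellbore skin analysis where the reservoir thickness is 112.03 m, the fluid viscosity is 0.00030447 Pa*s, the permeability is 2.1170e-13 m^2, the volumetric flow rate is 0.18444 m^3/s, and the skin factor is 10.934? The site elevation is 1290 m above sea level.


dP_s = S * q * mu / (2*pi*k*hr) / 1000
dP_s = 10.934 * 0.18444 * 0.00030447 / (2*pi*2.1170e-13*112.03) / 1000
dP_s = 4120.4 kPa


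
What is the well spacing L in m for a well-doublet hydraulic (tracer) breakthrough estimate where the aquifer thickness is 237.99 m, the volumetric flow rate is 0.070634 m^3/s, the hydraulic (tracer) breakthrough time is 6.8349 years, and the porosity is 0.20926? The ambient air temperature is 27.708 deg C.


L = sqrt(t_bt*365.25*86400*3*Qv / (pi*hr*phi))
L = sqrt(6.8349*365.25*86400*3*0.070634 / (pi*237.99*0.20926))
L = 540.49 m


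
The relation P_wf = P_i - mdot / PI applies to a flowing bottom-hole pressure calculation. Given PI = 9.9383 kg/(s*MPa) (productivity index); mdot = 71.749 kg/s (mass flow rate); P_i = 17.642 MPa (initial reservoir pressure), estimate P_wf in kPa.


P_wf = P_i - mdot / PI
P_wf = 17.642 - 71.749 / 9.9383
P_wf = 10.42256 MPa
Convert: 10.42256 MPa * 1000.0 = 10423 kPa
P_wf = 10423 kPa


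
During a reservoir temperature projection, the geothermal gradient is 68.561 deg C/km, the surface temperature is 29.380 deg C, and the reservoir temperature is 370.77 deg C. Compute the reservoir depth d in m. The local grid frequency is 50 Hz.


d = (T_res - T_surf) / grad * 1000
d = (370.77 - 29.380) / 68.561 * 1000
d = 4979.4 m


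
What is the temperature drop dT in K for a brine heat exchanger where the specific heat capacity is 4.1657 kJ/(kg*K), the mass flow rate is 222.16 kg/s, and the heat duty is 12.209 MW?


dT = Q * 1000 / (mdot * cp)
dT = 12.209 * 1000 / (222.16 * 4.1657)
dT = 13.192 K


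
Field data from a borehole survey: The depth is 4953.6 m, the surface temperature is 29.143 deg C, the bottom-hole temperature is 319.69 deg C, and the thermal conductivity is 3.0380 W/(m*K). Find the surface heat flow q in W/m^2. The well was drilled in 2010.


Step 1: grad = (T_d - T_surf)/d * 1000 = (319.69 - 29.143)/4953.6 * 1000 = 58.65371 deg C/km
Step 2: q = k * grad / 1000 = 3.038 * 58.65371 / 1000 = 0.17819 W/m^2
q = 0.17819 W/m^2


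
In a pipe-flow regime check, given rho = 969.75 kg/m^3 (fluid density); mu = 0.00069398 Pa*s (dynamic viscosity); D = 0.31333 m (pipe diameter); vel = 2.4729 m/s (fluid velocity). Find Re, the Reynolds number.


Re = rho * vel * D / mu
Re = 969.75 * 2.4729 * 0.31333 / 0.00069398
Re = 1.0827e+06


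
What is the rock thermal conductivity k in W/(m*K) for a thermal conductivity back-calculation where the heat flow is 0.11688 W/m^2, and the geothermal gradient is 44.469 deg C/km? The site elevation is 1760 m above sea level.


k = q / (grad / 1000)
k = 0.11688 / (44.469 / 1000)
k = 2.6283 W/(m*K)


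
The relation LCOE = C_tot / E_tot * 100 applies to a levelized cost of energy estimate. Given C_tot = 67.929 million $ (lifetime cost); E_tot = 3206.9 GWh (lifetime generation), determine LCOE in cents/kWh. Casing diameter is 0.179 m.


LCOE = C_tot / E_tot * 100
LCOE = 67.929 / 3206.9 * 100
LCOE = 2.1182 cents/kWh


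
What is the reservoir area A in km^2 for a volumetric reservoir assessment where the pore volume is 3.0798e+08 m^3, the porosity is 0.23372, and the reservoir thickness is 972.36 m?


A = Vp / (1e6 * hr * phi)
A = 3.0798e+08 / (1e6 * 972.36 * 0.23372)
A = 1.3552 km^2


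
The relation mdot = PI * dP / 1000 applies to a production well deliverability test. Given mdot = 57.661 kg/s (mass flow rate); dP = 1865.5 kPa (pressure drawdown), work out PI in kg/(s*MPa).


PI = mdot * 1000 / dP
PI = 57.661 * 1000 / 1865.5
PI = 30.909 kg/(s*MPa)


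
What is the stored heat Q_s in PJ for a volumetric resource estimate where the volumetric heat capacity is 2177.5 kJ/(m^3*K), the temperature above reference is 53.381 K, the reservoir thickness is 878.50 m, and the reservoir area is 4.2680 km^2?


Step 1: Vr = A*1e6*hr = 4.268*1e6*878.5 = 3.749438e+09 m^3
Step 2: Q_s = Vr*rhoc*dT/1e12 = 3.749438e+09*2177.5*53.381/1e12 = 435.82 PJ
Q_s = 435.82 PJ


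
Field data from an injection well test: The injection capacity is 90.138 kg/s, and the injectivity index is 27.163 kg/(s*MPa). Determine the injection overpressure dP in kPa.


dP = mdot * 1000 / II
dP = 90.138 * 1000 / 27.163
dP = 3318.4 kPa


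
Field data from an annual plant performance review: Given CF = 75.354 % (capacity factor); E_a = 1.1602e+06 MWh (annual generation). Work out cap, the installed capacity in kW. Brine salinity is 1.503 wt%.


cap = E_a / (CF/100 * 8760)
cap = 1.1602e+06 / (75.354/100 * 8760)
cap = 175.7610 MW
Convert: 175.7610 MW * 1000.0 = 1.7576e+05 kW
cap = 1.7576e+05 kW


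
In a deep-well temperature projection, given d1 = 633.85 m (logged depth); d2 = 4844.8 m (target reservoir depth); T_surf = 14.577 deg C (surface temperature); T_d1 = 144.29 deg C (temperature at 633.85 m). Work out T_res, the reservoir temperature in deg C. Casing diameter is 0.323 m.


Step 1: grad = (T_d1 - T_surf)/d1 * 1000 = (144.29 - 14.577)/633.85 * 1000 = 204.6431 deg C/km
Step 2: T_res = T_surf + grad*d2/1000 = 14.577 + 204.6431*4844.8/1000 = 1006.0 deg C
T_res = 1006.0 deg C


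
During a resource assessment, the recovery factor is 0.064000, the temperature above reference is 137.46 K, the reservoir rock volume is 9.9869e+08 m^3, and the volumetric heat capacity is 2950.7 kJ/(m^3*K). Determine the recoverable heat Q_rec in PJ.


Step 1: Q_s = Vr*rhoc*dT/1e12 = 9.9869e+08*2950.7*137.46/1e12 = 405.0719 PJ
Step 2: Q_rec = Q_s * RF = 405.0719 * 0.064 = 25.925 PJ
Q_rec = 25.925 PJ


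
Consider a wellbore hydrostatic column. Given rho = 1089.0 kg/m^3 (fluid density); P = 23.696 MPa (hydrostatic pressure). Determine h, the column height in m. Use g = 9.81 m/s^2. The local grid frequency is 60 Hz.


h = P * 1e6 / (g * rho)
h = 23.696 * 1e6 / (9.81 * 1089.0)
h = 2218.1 m


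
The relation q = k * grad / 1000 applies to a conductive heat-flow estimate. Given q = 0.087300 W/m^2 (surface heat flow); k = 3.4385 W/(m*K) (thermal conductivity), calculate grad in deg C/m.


grad = q * 1000 / k
grad = 0.087300 * 1000 / 3.4385
grad = 25.38898 deg C/km
Convert: 25.38898 deg C/km * 0.001 = 0.025389 deg C/m
grad = 0.025389 deg C/m


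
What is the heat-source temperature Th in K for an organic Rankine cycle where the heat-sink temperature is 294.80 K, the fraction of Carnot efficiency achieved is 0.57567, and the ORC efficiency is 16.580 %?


Th = Tc / (1 - (eta_orc/100)/f)
Th = 294.80 / (1 - (16.580/100)/0.57567)
Th = 414.05 K


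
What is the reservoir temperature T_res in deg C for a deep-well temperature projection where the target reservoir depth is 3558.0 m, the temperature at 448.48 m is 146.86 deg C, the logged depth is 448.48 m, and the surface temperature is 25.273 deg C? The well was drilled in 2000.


Step 1: grad = (T_d1 - T_surf)/d1 * 1000 = (146.86 - 25.273)/448.48 * 1000 = 271.1091 deg C/km
Step 2: T_res = T_surf + grad*d2/1000 = 25.273 + 271.1091*3558.0/1000 = 989.88 deg C
T_res = 989.88 deg C


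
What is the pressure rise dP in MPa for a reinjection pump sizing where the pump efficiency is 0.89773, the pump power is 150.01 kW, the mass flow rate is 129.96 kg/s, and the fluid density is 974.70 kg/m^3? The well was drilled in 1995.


dP = P_pump * rho * eta / mdot
dP = 150.01 * 974.70 * 0.89773 / 129.96
dP = 1010.014 kPa
Convert: 1010.014 kPa * 0.001 = 1.0100 MPa
dP = 1.0100 MPa


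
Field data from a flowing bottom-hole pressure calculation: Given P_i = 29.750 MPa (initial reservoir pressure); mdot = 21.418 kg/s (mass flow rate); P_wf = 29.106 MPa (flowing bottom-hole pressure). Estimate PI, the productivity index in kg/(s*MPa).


PI = mdot / (P_i - P_wf)
PI = 21.418 / (29.750 - 29.106)
PI = 33.258 kg/(s*MPa)


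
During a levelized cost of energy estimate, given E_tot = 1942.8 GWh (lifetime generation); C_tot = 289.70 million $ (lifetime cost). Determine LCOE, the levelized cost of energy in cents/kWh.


LCOE = C_tot / E_tot * 100
LCOE = 289.70 / 1942.8 * 100
LCOE = 14.911 cents/kWh


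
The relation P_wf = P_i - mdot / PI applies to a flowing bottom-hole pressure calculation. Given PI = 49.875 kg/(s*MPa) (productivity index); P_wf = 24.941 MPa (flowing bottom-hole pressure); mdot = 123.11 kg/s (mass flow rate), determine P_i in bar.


P_i = P_wf + mdot / PI
P_i = 24.941 + 123.11 / 49.875
P_i = 27.40937 MPa
Convert: 27.40937 MPa * 10.0 = 274.09 bar
P_i = 274.09 bar


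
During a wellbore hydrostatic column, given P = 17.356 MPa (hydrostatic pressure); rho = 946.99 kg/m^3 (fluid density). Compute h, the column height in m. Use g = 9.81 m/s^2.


h = P * 1e6 / (g * rho)
h = 17.356 * 1e6 / (9.81 * 946.99)
h = 1868.3 m


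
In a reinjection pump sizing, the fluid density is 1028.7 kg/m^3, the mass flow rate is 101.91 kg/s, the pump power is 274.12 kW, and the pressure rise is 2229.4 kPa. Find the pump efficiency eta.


eta = mdot * dP / (rho * P_pump)
eta = 101.91 * 2229.4 / (1028.7 * 274.12)
eta = 0.80570


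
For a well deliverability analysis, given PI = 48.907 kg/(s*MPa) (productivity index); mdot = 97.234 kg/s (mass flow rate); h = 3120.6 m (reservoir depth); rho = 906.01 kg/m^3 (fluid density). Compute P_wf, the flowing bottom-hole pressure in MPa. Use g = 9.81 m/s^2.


Step 1: P_i = rho*g*h/1e6 = 906.01*9.81*3120.6/1e6 = 27.73576 MPa
Step 2: P_wf = P_i - mdot/PI = 27.73576 - 97.234/48.907 = 25.748 MPa
P_wf = 25.748 MPa


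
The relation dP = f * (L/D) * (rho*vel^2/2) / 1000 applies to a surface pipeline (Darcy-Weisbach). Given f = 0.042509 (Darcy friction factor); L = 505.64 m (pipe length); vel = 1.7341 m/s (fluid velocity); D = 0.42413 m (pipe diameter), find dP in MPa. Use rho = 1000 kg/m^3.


dP = f * (L/D) * (rho*vel^2/2) / 1000
dP = 0.042509 * (505.64/0.42413) * (1000*1.7341^2/2) / 1000
dP = 76.19765 kPa
Convert: 76.19765 kPa * 0.001 = 0.076198 MPa
dP = 0.076198 MPa


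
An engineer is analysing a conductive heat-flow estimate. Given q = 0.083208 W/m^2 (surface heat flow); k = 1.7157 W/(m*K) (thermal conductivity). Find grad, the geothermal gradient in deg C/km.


grad = q * 1000 / k
grad = 0.083208 * 1000 / 1.7157
grad = 48.498 deg C/km


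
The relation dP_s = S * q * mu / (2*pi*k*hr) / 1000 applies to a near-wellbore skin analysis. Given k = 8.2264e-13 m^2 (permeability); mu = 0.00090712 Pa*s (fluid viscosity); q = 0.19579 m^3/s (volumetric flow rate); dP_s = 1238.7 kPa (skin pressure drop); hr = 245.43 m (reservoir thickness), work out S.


S = dP_s * 1000 * 2*pi*k*hr / (q*mu)
S = 1238.7 * 1000 * 2*pi*8.2264e-13*245.43 / (0.19579*0.00090712)
S = 8.8477


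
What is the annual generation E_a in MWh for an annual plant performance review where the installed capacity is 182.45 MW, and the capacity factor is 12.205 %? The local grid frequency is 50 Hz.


E_a = CF / 100 * cap * 8760
E_a = 12.205 / 100 * 182.45 * 8760
E_a = 1.9507e+05 MWh


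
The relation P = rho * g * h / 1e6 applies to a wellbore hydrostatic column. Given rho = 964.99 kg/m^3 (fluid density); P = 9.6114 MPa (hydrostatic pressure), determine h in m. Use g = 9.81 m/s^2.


h = P * 1e6 / (g * rho)
h = 9.6114 * 1e6 / (9.81 * 964.99)
h = 1015.3 m


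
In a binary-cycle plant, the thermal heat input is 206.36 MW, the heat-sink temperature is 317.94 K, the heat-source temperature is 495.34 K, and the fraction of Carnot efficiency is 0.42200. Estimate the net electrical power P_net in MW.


Step 1: eta = (1 - Tc/Th)*f = (1 - 317.94/495.34)*0.422 = 0.1511342
Step 2: P_net = eta * Q_in = 0.1511342 * 206.36 = 31.188 MW
P_net = 31.188 MW


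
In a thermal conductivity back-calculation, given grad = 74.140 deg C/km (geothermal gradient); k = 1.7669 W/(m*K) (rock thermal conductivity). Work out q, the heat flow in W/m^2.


q = k * grad / 1000
q = 1.7669 * 74.140 / 1000
q = 0.13100 W/m^2


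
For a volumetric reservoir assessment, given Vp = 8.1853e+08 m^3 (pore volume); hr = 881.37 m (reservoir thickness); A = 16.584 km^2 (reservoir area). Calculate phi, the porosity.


phi = Vp / (A * 1e6 * hr)
phi = 8.1853e+08 / (16.584 * 1e6 * 881.37)
phi = 0.056000


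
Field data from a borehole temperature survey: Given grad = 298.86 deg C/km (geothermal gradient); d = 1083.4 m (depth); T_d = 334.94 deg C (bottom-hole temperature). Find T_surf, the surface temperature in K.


T_surf = T_d - grad * d / 1000
T_surf = 334.94 - 298.86 * 1083.4 / 1000
T_surf = 11.15508 deg C
Convert to K: 11.15508 + 273.15 = 284.31 K
T_surf = 284.31 K


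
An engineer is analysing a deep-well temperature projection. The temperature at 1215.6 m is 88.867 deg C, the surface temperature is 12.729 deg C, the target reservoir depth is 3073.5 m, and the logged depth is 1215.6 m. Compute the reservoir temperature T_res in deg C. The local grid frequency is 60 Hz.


Step 1: grad = (T_d1 - T_surf)/d1 * 1000 = (88.867 - 12.729)/1215.6 * 1000 = 62.63409 deg C/km
Step 2: T_res = T_surf + grad*d2/1000 = 12.729 + 62.63409*3073.5/1000 = 205.23 deg C
T_res = 205.23 deg C


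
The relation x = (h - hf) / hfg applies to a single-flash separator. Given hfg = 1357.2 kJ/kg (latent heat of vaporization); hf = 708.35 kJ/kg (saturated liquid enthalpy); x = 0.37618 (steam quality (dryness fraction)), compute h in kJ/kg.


h = hf + x * hfg
h = 708.35 + 0.37618 * 1357.2
h = 1218.9 kJ/kg


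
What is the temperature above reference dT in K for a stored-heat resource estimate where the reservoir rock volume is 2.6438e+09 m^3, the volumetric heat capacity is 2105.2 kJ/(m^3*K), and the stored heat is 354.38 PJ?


dT = Q_s * 1e12 / (Vr * rhoc)
dT = 354.38 * 1e12 / (2.6438e+09 * 2105.2)
dT = 63.672 K


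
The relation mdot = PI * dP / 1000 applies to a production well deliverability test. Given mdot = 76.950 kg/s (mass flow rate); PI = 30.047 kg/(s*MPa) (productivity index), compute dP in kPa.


dP = mdot * 1000 / PI
dP = 76.950 * 1000 / 30.047
dP = 2561.0 kPa


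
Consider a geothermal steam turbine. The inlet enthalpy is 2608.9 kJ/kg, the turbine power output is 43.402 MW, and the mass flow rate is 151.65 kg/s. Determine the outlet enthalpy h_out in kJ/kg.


h_out = h_in - P * 1000 / mdot
h_out = 2608.9 - 43.402 * 1000 / 151.65
h_out = 2322.7 kJ/kg


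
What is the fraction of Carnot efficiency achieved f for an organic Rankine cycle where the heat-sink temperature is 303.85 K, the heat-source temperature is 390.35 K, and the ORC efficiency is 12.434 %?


f = (eta_orc/100) / (1 - Tc/Th)
f = (12.434/100) / (1 - 303.85/390.35)
f = 0.56111


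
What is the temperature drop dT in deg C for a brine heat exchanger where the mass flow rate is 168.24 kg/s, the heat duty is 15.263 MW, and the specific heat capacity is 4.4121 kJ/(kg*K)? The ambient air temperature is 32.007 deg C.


dT = Q * 1000 / (mdot * cp)
dT = 15.263 * 1000 / (168.24 * 4.4121)
dT = 20.56200 K
Convert (temperature difference, 1 K = 1 deg C): 20.56200 K = 20.56200 deg C
dT = 20.562 deg C


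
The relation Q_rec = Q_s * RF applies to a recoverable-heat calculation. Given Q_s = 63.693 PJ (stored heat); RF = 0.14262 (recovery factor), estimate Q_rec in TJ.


Q_rec = Q_s * RF
Q_rec = 63.693 * 0.14262
Q_rec = 9.083896 PJ
Convert: 9.083896 PJ * 1000.0 = 9083.9 TJ
Q_rec = 9083.9 TJ


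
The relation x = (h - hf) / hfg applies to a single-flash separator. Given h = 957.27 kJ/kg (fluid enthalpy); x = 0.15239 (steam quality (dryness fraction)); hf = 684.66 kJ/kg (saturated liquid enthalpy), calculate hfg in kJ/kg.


hfg = (h - hf) / x
hfg = (957.27 - 684.66) / 0.15239
hfg = 1788.9 kJ/kg


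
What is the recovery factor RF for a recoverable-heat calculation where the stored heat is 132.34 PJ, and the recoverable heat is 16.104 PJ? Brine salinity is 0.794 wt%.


RF = Q_rec / Q_s
RF = 16.104 / 132.34
RF = 0.12169


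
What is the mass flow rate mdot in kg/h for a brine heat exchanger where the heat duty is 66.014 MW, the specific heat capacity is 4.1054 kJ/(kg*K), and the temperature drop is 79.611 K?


mdot = Q * 1000 / (cp * dT)
mdot = 66.014 * 1000 / (4.1054 * 79.611)
mdot = 201.9796 kg/s
Convert: 201.9796 kg/s * 3600.0 = 7.2713e+05 kg/h
mdot = 7.2713e+05 kg/h


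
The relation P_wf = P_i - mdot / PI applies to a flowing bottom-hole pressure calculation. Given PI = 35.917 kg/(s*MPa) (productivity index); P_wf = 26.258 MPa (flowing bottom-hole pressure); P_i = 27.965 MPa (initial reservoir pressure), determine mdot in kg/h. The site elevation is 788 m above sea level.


mdot = (P_i - P_wf) * PI
mdot = (27.965 - 26.258) * 35.917
mdot = 61.31032 kg/s
Convert: 61.31032 kg/s * 3600.0 = 2.2072e+05 kg/h
mdot = 2.2072e+05 kg/h


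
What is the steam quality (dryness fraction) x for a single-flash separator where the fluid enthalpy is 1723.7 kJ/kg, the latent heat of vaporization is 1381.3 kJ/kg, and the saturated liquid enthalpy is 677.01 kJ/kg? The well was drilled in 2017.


x = (h - hf) / hfg
x = (1723.7 - 677.01) / 1381.3
x = 0.75776


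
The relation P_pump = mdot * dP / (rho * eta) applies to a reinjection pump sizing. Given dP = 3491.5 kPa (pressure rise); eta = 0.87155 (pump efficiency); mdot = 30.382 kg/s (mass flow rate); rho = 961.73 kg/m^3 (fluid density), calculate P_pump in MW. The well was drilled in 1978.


P_pump = mdot * dP / (rho * eta)
P_pump = 30.382 * 3491.5 / (961.73 * 0.87155)
P_pump = 126.5561 kW
Convert: 126.5561 kW * 0.001 = 0.12656 MW
P_pump = 0.12656 MW


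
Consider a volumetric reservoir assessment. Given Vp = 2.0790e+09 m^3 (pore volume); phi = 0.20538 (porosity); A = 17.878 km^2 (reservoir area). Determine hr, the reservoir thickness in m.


hr = Vp / (A * 1e6 * phi)
hr = 2.0790e+09 / (17.878 * 1e6 * 0.20538)
hr = 566.21 m


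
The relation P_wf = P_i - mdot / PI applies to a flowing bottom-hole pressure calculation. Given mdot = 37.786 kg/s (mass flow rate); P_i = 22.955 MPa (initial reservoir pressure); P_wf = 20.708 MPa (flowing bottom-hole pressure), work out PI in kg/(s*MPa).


PI = mdot / (P_i - P_wf)
PI = 37.786 / (22.955 - 20.708)
PI = 16.816 kg/(s*MPa)


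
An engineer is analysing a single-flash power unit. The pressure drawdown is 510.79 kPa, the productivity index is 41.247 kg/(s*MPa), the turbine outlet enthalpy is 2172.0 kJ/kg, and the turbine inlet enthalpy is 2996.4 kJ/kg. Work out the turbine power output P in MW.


Step 1: mdot = PI * dP / 1000 = 41.247 * 510.79 / 1000 = 21.06856 kg/s
Step 2: P = mdot*(h_in - h_out)/1000 = 21.06856*(2996.4 - 2172.0)/1000 = 17.369 MW
P = 17.369 MW
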